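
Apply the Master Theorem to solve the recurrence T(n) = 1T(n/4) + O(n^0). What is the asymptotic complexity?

Master Theorem for T(n) = 1T(n/4) + O(n^0):

a = 1, b = 4, c = 0
log_b(a) = log_4(1) = 0.0000

Case 2: c = 0 = log_4(1) = 0.0000
T(n) = O(n^0 log n) = O(log n)

For T(n) = 1T(n/4) + O(n^0): log_4(1) = 0.0000. This is Case 2 of the Master Theorem (c = log_b(a), equal work at all levels), giving O(log n).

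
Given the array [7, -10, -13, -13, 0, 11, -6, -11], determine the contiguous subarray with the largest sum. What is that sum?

Using Kadane's algorithm on [7, -10, -13, -13, 0, 11, -6, -11]:

Scanning through the array:
Position 1 (value -10): max_ending_here = -3, max_so_far = 7
Position 2 (value -13): max_ending_here = -13, max_so_far = 7
Position 3 (value -13): max_ending_here = -13, max_so_far = 7
Position 4 (value 0): max_ending_here = 0, max_so_far = 7
Position 5 (value 11): max_ending_here = 11, max_so_far = 11
Position 6 (value -6): max_ending_here = 5, max_so_far = 11
Position 7 (value -11): max_ending_here = -6, max_so_far = 11

Maximum subarray: [0, 11]
Maximum sum: 11

The maximum subarray is [0, 11] with sum 11. This subarray runs from index 4 to index 5.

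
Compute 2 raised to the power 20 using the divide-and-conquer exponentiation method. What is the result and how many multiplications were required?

Computing 2^20 by squaring (build up from 2^1; each line after the first costs one multiplication):

2^1 = 2
2^2 = (2^1)^2 = 2^2 = 4
2^4 = (2^2)^2 = 4^2 = 16
2^5 = 2 * 2^4 = 2 * 16 = 32
2^10 = (2^5)^2 = 32^2 = 1024
2^20 = (2^10)^2 = 1024^2 = 1048576

Result: 1048576
Multiplications needed: 5 (5 lines after 2^1)

2^20 = 1048576. Using exponentiation by squaring, this requires 5 multiplications. The key idea: if the exponent is even, square the half-power; if odd, multiply by the base once.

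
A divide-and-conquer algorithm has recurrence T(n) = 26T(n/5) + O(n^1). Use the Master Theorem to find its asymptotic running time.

Master Theorem for T(n) = 26T(n/5) + O(n^1):

a = 26, b = 5, c = 1
log_b(a) = log_5(26) = 2.0244

Case 1: c = 1 < log_5(26) = 2.0244
T(n) = O(n^(log_5 26))

For T(n) = 26T(n/5) + O(n^1): log_5(26) = 2.0244. This is Case 1 of the Master Theorem (c < log_b(a), work dominated by leaves), giving O(n^(log_5 26)).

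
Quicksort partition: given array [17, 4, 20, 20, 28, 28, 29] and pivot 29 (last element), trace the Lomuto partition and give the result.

Lomuto partition with pivot = 29:

Initial array: [17, 4, 20, 20, 28, 28, 29]

arr[0]=17 <= 29: swap with position 0, array becomes [17, 4, 20, 20, 28, 28, 29]
arr[1]=4 <= 29: swap with position 1, array becomes [17, 4, 20, 20, 28, 28, 29]
arr[2]=20 <= 29: swap with position 2, array becomes [17, 4, 20, 20, 28, 28, 29]
arr[3]=20 <= 29: swap with position 3, array becomes [17, 4, 20, 20, 28, 28, 29]
arr[4]=28 <= 29: swap with position 4, array becomes [17, 4, 20, 20, 28, 28, 29]
arr[5]=28 <= 29: swap with position 5, array becomes [17, 4, 20, 20, 28, 28, 29]

Place pivot at position 6: [17, 4, 20, 20, 28, 28, 29]
Pivot position: 6

After partitioning with pivot 29, the array becomes [17, 4, 20, 20, 28, 28, 29]. The pivot is placed at index 6. All elements to the left of the pivot are <= 29, and all elements to the right are > 29.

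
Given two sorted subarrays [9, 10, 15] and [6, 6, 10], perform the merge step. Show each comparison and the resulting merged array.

Merging process:

Compare 9 vs 6: take 6 from right. Merged: [6]
Compare 9 vs 6: take 6 from right. Merged: [6, 6]
Compare 9 vs 10: take 9 from left. Merged: [6, 6, 9]
Compare 10 vs 10: take 10 from left. Merged: [6, 6, 9, 10]
Compare 15 vs 10: take 10 from right. Merged: [6, 6, 9, 10, 10]
Append remaining from left: [15]. Merged: [6, 6, 9, 10, 10, 15]

Final merged array: [6, 6, 9, 10, 10, 15]
Total comparisons: 5

The merged array is [6, 6, 9, 10, 10, 15], requiring 5 comparisons. The merge step runs in O(n) time where n is the total number of elements.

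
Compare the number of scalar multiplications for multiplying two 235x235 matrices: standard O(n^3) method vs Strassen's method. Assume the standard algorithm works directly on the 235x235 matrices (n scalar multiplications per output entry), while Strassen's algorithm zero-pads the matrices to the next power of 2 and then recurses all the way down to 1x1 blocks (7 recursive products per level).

Matrix multiplication for 235x235 matrices:

Strassen's algorithm requires power-of-2 dimensions. Pad 235x235 to 256x256 (next power of 2).

Standard algorithm: 235^3 = 12977875 multiplications
Strassen's algorithm: 7^(log2(256)) = 7^8 = 5764801 multiplications
Savings: 12977875 - 5764801 = 7213074 multiplications

Standard: 12977875 multiplications (235^3). Strassen: 5764801 multiplications (7^8, after padding to 256x256). Strassen reduces 8 recursive multiplications to 7 at each level.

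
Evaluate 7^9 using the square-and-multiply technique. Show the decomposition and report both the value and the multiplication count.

Computing 7^9 by squaring (build up from 7^1; each line after the first costs one multiplication):

7^1 = 7
7^2 = (7^1)^2 = 7^2 = 49
7^4 = (7^2)^2 = 49^2 = 2401
7^8 = (7^4)^2 = 2401^2 = 5764801
7^9 = 7 * 7^8 = 7 * 5764801 = 40353607

Result: 40353607
Multiplications needed: 4 (4 lines after 7^1)

7^9 = 40353607. Using exponentiation by squaring, this requires 4 multiplications. The key idea: if the exponent is even, square the half-power; if odd, multiply by the base once.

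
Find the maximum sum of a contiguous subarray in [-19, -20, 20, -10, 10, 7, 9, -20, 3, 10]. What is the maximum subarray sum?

Using Kadane's algorithm on [-19, -20, 20, -10, 10, 7, 9, -20, 3, 10]:

Scanning through the array:
Position 1 (value -20): max_ending_here = -20, max_so_far = -19
Position 2 (value 20): max_ending_here = 20, max_so_far = 20
Position 3 (value -10): max_ending_here = 10, max_so_far = 20
Position 4 (value 10): max_ending_here = 20, max_so_far = 20
Position 5 (value 7): max_ending_here = 27, max_so_far = 27
Position 6 (value 9): max_ending_here = 36, max_so_far = 36
Position 7 (value -20): max_ending_here = 16, max_so_far = 36
Position 8 (value 3): max_ending_here = 19, max_so_far = 36
Position 9 (value 10): max_ending_here = 29, max_so_far = 36

Maximum subarray: [20, -10, 10, 7, 9]
Maximum sum: 36

The maximum subarray is [20, -10, 10, 7, 9] with sum 36. This subarray runs from index 2 to index 6.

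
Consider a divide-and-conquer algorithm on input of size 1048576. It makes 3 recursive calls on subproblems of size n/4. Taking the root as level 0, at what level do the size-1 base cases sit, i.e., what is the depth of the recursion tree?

For divide and conquer with division factor 4:

Problem sizes at each level:
Level 0: 1048576
Level 1: 262144
Level 2: 65536
Level 3: 16384
Level 4: 4096
Level 5: 1024
Level 6: 256
Level 7: 64
Level 8: 16
Level 9: 4
Level 10: 1

The root is level 0 and the size-1 base case is level 10 (the tree spans levels 0 through 10, i.e. 11 levels counting the root), so the depth is the number of divisions: log_4(1048576) = 10

The recursion tree depth is log_4(1048576) = 10. At each level, the problem size is divided by 4, so it takes 10 divisions to reduce to a base case of size 1. The algorithm makes 3 recursive calls at each level.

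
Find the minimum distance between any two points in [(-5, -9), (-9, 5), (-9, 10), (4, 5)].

Computing all pairwise distances among 4 points:

d((-5, -9), (-9, 5)) = 14.5602
d((-5, -9), (-9, 10)) = 19.4165
d((-5, -9), (4, 5)) = 16.6433
d((-9, 5), (-9, 10)) = 5.0 <-- minimum
d((-9, 5), (4, 5)) = 13.0
d((-9, 10), (4, 5)) = 13.9284

Closest pair: (-9, 5) and (-9, 10) with distance 5.0

The closest pair is (-9, 5) and (-9, 10) with Euclidean distance 5.0. For 4 points, brute-force pairwise comparison is shown above. For large n, the divide-and-conquer algorithm (sort by x, recurse on halves, check the dividing strip) achieves O(n log n).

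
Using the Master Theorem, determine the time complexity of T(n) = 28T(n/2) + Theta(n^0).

Master Theorem for T(n) = 28T(n/2) + O(n^0):

a = 28, b = 2, c = 0
log_b(a) = log_2(28) = 4.8074

Case 1: c = 0 < log_2(28) = 4.8074
T(n) = O(n^(log_2 28))

For T(n) = 28T(n/2) + O(n^0): log_2(28) = 4.8074. This is Case 1 of the Master Theorem (c < log_b(a), work dominated by leaves), giving O(n^(log_2 28)).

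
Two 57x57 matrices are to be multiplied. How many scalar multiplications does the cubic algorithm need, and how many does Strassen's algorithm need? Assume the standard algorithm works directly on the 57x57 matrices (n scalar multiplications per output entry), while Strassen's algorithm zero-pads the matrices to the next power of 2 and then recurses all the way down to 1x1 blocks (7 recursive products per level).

Matrix multiplication for 57x57 matrices:

Strassen's algorithm requires power-of-2 dimensions. Pad 57x57 to 64x64 (next power of 2).

Standard algorithm: 57^3 = 185193 multiplications
Strassen's algorithm: 7^(log2(64)) = 7^6 = 117649 multiplications
Savings: 185193 - 117649 = 67544 multiplications

Standard: 185193 multiplications (57^3). Strassen: 117649 multiplications (7^6, after padding to 64x64). Strassen reduces 8 recursive multiplications to 7 at each level.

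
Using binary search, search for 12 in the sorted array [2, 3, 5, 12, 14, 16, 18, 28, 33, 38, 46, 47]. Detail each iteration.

Binary search for 12 in [2, 3, 5, 12, 14, 16, 18, 28, 33, 38, 46, 47]:

lo=0, hi=11, mid=5, arr[mid]=16 -> 16 > 12, search left half
lo=0, hi=4, mid=2, arr[mid]=5 -> 5 < 12, search right half
lo=3, hi=4, mid=3, arr[mid]=12 -> Found target at index 3!

Binary search finds 12 at index 3 after 3 comparisons. The search repeatedly halves the search space by comparing with the middle element.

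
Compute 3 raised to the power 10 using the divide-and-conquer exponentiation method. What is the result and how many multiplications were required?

Computing 3^10 by squaring (build up from 3^1; each line after the first costs one multiplication):

3^1 = 3
3^2 = (3^1)^2 = 3^2 = 9
3^4 = (3^2)^2 = 9^2 = 81
3^5 = 3 * 3^4 = 3 * 81 = 243
3^10 = (3^5)^2 = 243^2 = 59049

Result: 59049
Multiplications needed: 4 (4 lines after 3^1)

3^10 = 59049. Using exponentiation by squaring, this requires 4 multiplications. The key idea: if the exponent is even, square the half-power; if odd, multiply by the base once.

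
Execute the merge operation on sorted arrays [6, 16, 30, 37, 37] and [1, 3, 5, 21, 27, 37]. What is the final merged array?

Merging process:

Compare 6 vs 1: take 1 from right. Merged: [1]
Compare 6 vs 3: take 3 from right. Merged: [1, 3]
Compare 6 vs 5: take 5 from right. Merged: [1, 3, 5]
Compare 6 vs 21: take 6 from left. Merged: [1, 3, 5, 6]
Compare 16 vs 21: take 16 from left. Merged: [1, 3, 5, 6, 16]
Compare 30 vs 21: take 21 from right. Merged: [1, 3, 5, 6, 16, 21]
Compare 30 vs 27: take 27 from right. Merged: [1, 3, 5, 6, 16, 21, 27]
Compare 30 vs 37: take 30 from left. Merged: [1, 3, 5, 6, 16, 21, 27, 30]
Compare 37 vs 37: take 37 from left. Merged: [1, 3, 5, 6, 16, 21, 27, 30, 37]
Compare 37 vs 37: take 37 from left. Merged: [1, 3, 5, 6, 16, 21, 27, 30, 37, 37]
Append remaining from right: [37]. Merged: [1, 3, 5, 6, 16, 21, 27, 30, 37, 37, 37]

Final merged array: [1, 3, 5, 6, 16, 21, 27, 30, 37, 37, 37]
Total comparisons: 10

The merged array is [1, 3, 5, 6, 16, 21, 27, 30, 37, 37, 37], requiring 10 comparisons. The merge step runs in O(n) time where n is the total number of elements.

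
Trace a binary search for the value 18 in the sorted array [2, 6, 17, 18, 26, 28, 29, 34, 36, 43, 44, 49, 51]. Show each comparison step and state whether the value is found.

Binary search for 18 in [2, 6, 17, 18, 26, 28, 29, 34, 36, 43, 44, 49, 51]:

lo=0, hi=12, mid=6, arr[mid]=29 -> 29 > 18, search left half
lo=0, hi=5, mid=2, arr[mid]=17 -> 17 < 18, search right half
lo=3, hi=5, mid=4, arr[mid]=26 -> 26 > 18, search left half
lo=3, hi=3, mid=3, arr[mid]=18 -> Found target at index 3!

Binary search finds 18 at index 3 after 4 comparisons. The search repeatedly halves the search space by comparing with the middle element.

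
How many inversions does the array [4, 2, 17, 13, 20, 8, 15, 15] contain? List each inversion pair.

Finding inversions in [4, 2, 17, 13, 20, 8, 15, 15]:

(0, 1): arr[0]=4 > arr[1]=2
(2, 3): arr[2]=17 > arr[3]=13
(2, 5): arr[2]=17 > arr[5]=8
(2, 6): arr[2]=17 > arr[6]=15
(2, 7): arr[2]=17 > arr[7]=15
(3, 5): arr[3]=13 > arr[5]=8
(4, 5): arr[4]=20 > arr[5]=8
(4, 6): arr[4]=20 > arr[6]=15
(4, 7): arr[4]=20 > arr[7]=15

Total inversions: 9

The array has 9 inversion(s): (0,1), (2,3), (2,5), (2,6), (2,7), (3,5), (4,5), (4,6), (4,7). Each pair (i,j) satisfies i < j and arr[i] > arr[j].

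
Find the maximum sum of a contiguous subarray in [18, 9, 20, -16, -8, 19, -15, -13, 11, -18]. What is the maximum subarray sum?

Using Kadane's algorithm on [18, 9, 20, -16, -8, 19, -15, -13, 11, -18]:

Scanning through the array:
Position 1 (value 9): max_ending_here = 27, max_so_far = 27
Position 2 (value 20): max_ending_here = 47, max_so_far = 47
Position 3 (value -16): max_ending_here = 31, max_so_far = 47
Position 4 (value -8): max_ending_here = 23, max_so_far = 47
Position 5 (value 19): max_ending_here = 42, max_so_far = 47
Position 6 (value -15): max_ending_here = 27, max_so_far = 47
Position 7 (value -13): max_ending_here = 14, max_so_far = 47
Position 8 (value 11): max_ending_here = 25, max_so_far = 47
Position 9 (value -18): max_ending_here = 7, max_so_far = 47

Maximum subarray: [18, 9, 20]
Maximum sum: 47

The maximum subarray is [18, 9, 20] with sum 47. This subarray runs from index 0 to index 2.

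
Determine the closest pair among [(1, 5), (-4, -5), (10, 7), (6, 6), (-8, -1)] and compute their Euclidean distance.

Computing all pairwise distances among 5 points:

d((1, 5), (-4, -5)) = 11.1803
d((1, 5), (10, 7)) = 9.2195
d((1, 5), (6, 6)) = 5.099
d((1, 5), (-8, -1)) = 10.8167
d((-4, -5), (10, 7)) = 18.4391
d((-4, -5), (6, 6)) = 14.8661
d((-4, -5), (-8, -1)) = 5.6569
d((10, 7), (6, 6)) = 4.1231 <-- minimum
d((10, 7), (-8, -1)) = 19.6977
d((6, 6), (-8, -1)) = 15.6525

Closest pair: (10, 7) and (6, 6) with distance 4.1231

The closest pair is (10, 7) and (6, 6) with Euclidean distance 4.1231. For 5 points, brute-force pairwise comparison is shown above. For large n, the divide-and-conquer algorithm (sort by x, recurse on halves, check the dividing strip) achieves O(n log n).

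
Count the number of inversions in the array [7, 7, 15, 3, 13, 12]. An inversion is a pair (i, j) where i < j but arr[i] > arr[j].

Finding inversions in [7, 7, 15, 3, 13, 12]:

(0, 3): arr[0]=7 > arr[3]=3
(1, 3): arr[1]=7 > arr[3]=3
(2, 3): arr[2]=15 > arr[3]=3
(2, 4): arr[2]=15 > arr[4]=13
(2, 5): arr[2]=15 > arr[5]=12
(4, 5): arr[4]=13 > arr[5]=12

Total inversions: 6

The array has 6 inversion(s): (0,3), (1,3), (2,3), (2,4), (2,5), (4,5). Each pair (i,j) satisfies i < j and arr[i] > arr[j].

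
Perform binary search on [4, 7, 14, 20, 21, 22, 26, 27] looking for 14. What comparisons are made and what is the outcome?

Binary search for 14 in [4, 7, 14, 20, 21, 22, 26, 27]:

lo=0, hi=7, mid=3, arr[mid]=20 -> 20 > 14, search left half
lo=0, hi=2, mid=1, arr[mid]=7 -> 7 < 14, search right half
lo=2, hi=2, mid=2, arr[mid]=14 -> Found target at index 2!

Binary search finds 14 at index 2 after 3 comparisons. The search repeatedly halves the search space by comparing with the middle element.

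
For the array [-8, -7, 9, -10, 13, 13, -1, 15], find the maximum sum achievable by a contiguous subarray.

Using Kadane's algorithm on [-8, -7, 9, -10, 13, 13, -1, 15]:

Scanning through the array:
Position 1 (value -7): max_ending_here = -7, max_so_far = -7
Position 2 (value 9): max_ending_here = 9, max_so_far = 9
Position 3 (value -10): max_ending_here = -1, max_so_far = 9
Position 4 (value 13): max_ending_here = 13, max_so_far = 13
Position 5 (value 13): max_ending_here = 26, max_so_far = 26
Position 6 (value -1): max_ending_here = 25, max_so_far = 26
Position 7 (value 15): max_ending_here = 40, max_so_far = 40

Maximum subarray: [13, 13, -1, 15]
Maximum sum: 40

The maximum subarray is [13, 13, -1, 15] with sum 40. This subarray runs from index 4 to index 7.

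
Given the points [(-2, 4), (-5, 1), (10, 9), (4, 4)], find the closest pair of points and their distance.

Computing all pairwise distances among 4 points:

d((-2, 4), (-5, 1)) = 4.2426 <-- minimum
d((-2, 4), (10, 9)) = 13.0
d((-2, 4), (4, 4)) = 6.0
d((-5, 1), (10, 9)) = 17.0
d((-5, 1), (4, 4)) = 9.4868
d((10, 9), (4, 4)) = 7.8102

Closest pair: (-2, 4) and (-5, 1) with distance 4.2426

The closest pair is (-2, 4) and (-5, 1) with Euclidean distance 4.2426. For 4 points, brute-force pairwise comparison is shown above. For large n, the divide-and-conquer algorithm (sort by x, recurse on halves, check the dividing strip) achieves O(n log n).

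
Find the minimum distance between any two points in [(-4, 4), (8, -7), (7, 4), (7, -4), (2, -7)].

Computing all pairwise distances among 5 points:

d((-4, 4), (8, -7)) = 16.2788
d((-4, 4), (7, 4)) = 11.0
d((-4, 4), (7, -4)) = 13.6015
d((-4, 4), (2, -7)) = 12.53
d((8, -7), (7, 4)) = 11.0454
d((8, -7), (7, -4)) = 3.1623 <-- minimum
d((8, -7), (2, -7)) = 6.0
d((7, 4), (7, -4)) = 8.0
d((7, 4), (2, -7)) = 12.083
d((7, -4), (2, -7)) = 5.831

Closest pair: (8, -7) and (7, -4) with distance 3.1623

The closest pair is (8, -7) and (7, -4) with Euclidean distance 3.1623. For 5 points, brute-force pairwise comparison is shown above. For large n, the divide-and-conquer algorithm (sort by x, recurse on halves, check the dividing strip) achieves O(n log n).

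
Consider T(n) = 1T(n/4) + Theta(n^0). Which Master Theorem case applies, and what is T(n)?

Master Theorem for T(n) = 1T(n/4) + O(n^0):

a = 1, b = 4, c = 0
log_b(a) = log_4(1) = 0.0000

Case 2: c = 0 = log_4(1) = 0.0000
T(n) = O(n^0 log n) = O(log n)

For T(n) = 1T(n/4) + O(n^0): log_4(1) = 0.0000. This is Case 2 of the Master Theorem (c = log_b(a), equal work at all levels), giving O(log n).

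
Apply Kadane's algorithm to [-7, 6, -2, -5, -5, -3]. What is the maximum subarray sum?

Using Kadane's algorithm on [-7, 6, -2, -5, -5, -3]:

Scanning through the array:
Position 1 (value 6): max_ending_here = 6, max_so_far = 6
Position 2 (value -2): max_ending_here = 4, max_so_far = 6
Position 3 (value -5): max_ending_here = -1, max_so_far = 6
Position 4 (value -5): max_ending_here = -5, max_so_far = 6
Position 5 (value -3): max_ending_here = -3, max_so_far = 6

Maximum subarray: [6]
Maximum sum: 6

The maximum subarray is [6] with sum 6. This subarray runs from index 1 to index 1.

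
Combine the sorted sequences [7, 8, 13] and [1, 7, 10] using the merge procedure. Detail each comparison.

Merging process:

Compare 7 vs 1: take 1 from right. Merged: [1]
Compare 7 vs 7: take 7 from left. Merged: [1, 7]
Compare 8 vs 7: take 7 from right. Merged: [1, 7, 7]
Compare 8 vs 10: take 8 from left. Merged: [1, 7, 7, 8]
Compare 13 vs 10: take 10 from right. Merged: [1, 7, 7, 8, 10]
Append remaining from left: [13]. Merged: [1, 7, 7, 8, 10, 13]

Final merged array: [1, 7, 7, 8, 10, 13]
Total comparisons: 5

The merged array is [1, 7, 7, 8, 10, 13], requiring 5 comparisons. The merge step runs in O(n) time where n is the total number of elements.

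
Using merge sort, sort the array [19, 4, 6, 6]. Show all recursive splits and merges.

Merge sort trace:

Split: [19, 4, 6, 6] -> [19, 4] and [6, 6]
  Split: [19, 4] -> [19] and [4]
  Merge: [19] + [4] -> [4, 19]
  Split: [6, 6] -> [6] and [6]
  Merge: [6] + [6] -> [6, 6]
Merge: [4, 19] + [6, 6] -> [4, 6, 6, 19]

Final sorted array: [4, 6, 6, 19]

The merge sort proceeds by recursively splitting the array and merging sorted halves.
After all merges, the sorted array is [4, 6, 6, 19].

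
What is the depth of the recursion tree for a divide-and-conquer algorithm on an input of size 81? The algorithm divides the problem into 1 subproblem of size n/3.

For divide and conquer with division factor 3:

Problem sizes at each level:
Level 0: 81
Level 1: 27
Level 2: 9
Level 3: 3
Level 4: 1

The root is level 0 and the size-1 base case is level 4 (the tree spans levels 0 through 4, i.e. 5 levels counting the root), so the depth is the number of divisions: log_3(81) = 4

The recursion tree depth is log_3(81) = 4. At each level, the problem size is divided by 3, so it takes 4 divisions to reduce to a base case of size 1. The algorithm makes 1 recursive call at each level.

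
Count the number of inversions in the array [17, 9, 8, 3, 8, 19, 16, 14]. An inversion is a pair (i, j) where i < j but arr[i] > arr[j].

Finding inversions in [17, 9, 8, 3, 8, 19, 16, 14]:

(0, 1): arr[0]=17 > arr[1]=9
(0, 2): arr[0]=17 > arr[2]=8
(0, 3): arr[0]=17 > arr[3]=3
(0, 4): arr[0]=17 > arr[4]=8
(0, 6): arr[0]=17 > arr[6]=16
(0, 7): arr[0]=17 > arr[7]=14
(1, 2): arr[1]=9 > arr[2]=8
(1, 3): arr[1]=9 > arr[3]=3
(1, 4): arr[1]=9 > arr[4]=8
(2, 3): arr[2]=8 > arr[3]=3
(5, 6): arr[5]=19 > arr[6]=16
(5, 7): arr[5]=19 > arr[7]=14
(6, 7): arr[6]=16 > arr[7]=14

Total inversions: 13

The array has 13 inversion(s): (0,1), (0,2), (0,3), (0,4), (0,6), (0,7), (1,2), (1,3), (1,4), (2,3), (5,6), (5,7), (6,7). Each pair (i,j) satisfies i < j and arr[i] > arr[j].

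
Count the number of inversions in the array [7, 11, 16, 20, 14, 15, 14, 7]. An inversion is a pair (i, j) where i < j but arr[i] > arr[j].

Finding inversions in [7, 11, 16, 20, 14, 15, 14, 7]:

(1, 7): arr[1]=11 > arr[7]=7
(2, 4): arr[2]=16 > arr[4]=14
(2, 5): arr[2]=16 > arr[5]=15
(2, 6): arr[2]=16 > arr[6]=14
(2, 7): arr[2]=16 > arr[7]=7
(3, 4): arr[3]=20 > arr[4]=14
(3, 5): arr[3]=20 > arr[5]=15
(3, 6): arr[3]=20 > arr[6]=14
(3, 7): arr[3]=20 > arr[7]=7
(4, 7): arr[4]=14 > arr[7]=7
(5, 6): arr[5]=15 > arr[6]=14
(5, 7): arr[5]=15 > arr[7]=7
(6, 7): arr[6]=14 > arr[7]=7

Total inversions: 13

The array has 13 inversion(s): (1,7), (2,4), (2,5), (2,6), (2,7), (3,4), (3,5), (3,6), (3,7), (4,7), (5,6), (5,7), (6,7). Each pair (i,j) satisfies i < j and arr[i] > arr[j].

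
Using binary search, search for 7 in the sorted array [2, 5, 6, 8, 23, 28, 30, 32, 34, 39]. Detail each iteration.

Binary search for 7 in [2, 5, 6, 8, 23, 28, 30, 32, 34, 39]:

lo=0, hi=9, mid=4, arr[mid]=23 -> 23 > 7, search left half
lo=0, hi=3, mid=1, arr[mid]=5 -> 5 < 7, search right half
lo=2, hi=3, mid=2, arr[mid]=6 -> 6 < 7, search right half
lo=3, hi=3, mid=3, arr[mid]=8 -> 8 > 7, search left half
lo=3 > hi=2, target 7 not found

Binary search determines that 7 is not in the array after 4 comparisons. The search space was exhausted without finding the target.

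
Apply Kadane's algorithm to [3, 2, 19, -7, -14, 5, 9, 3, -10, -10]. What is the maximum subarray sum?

Using Kadane's algorithm on [3, 2, 19, -7, -14, 5, 9, 3, -10, -10]:

Scanning through the array:
Position 1 (value 2): max_ending_here = 5, max_so_far = 5
Position 2 (value 19): max_ending_here = 24, max_so_far = 24
Position 3 (value -7): max_ending_here = 17, max_so_far = 24
Position 4 (value -14): max_ending_here = 3, max_so_far = 24
Position 5 (value 5): max_ending_here = 8, max_so_far = 24
Position 6 (value 9): max_ending_here = 17, max_so_far = 24
Position 7 (value 3): max_ending_here = 20, max_so_far = 24
Position 8 (value -10): max_ending_here = 10, max_so_far = 24
Position 9 (value -10): max_ending_here = 0, max_so_far = 24

Maximum subarray: [3, 2, 19]
Maximum sum: 24

The maximum subarray is [3, 2, 19] with sum 24. This subarray runs from index 0 to index 2.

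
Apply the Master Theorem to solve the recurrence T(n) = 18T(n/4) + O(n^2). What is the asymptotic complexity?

Master Theorem for T(n) = 18T(n/4) + O(n^2):

a = 18, b = 4, c = 2
log_b(a) = log_4(18) = 2.0850

Case 1: c = 2 < log_4(18) = 2.0850
T(n) = O(n^(log_4 18))

For T(n) = 18T(n/4) + O(n^2): log_4(18) = 2.0850. This is Case 1 of the Master Theorem (c < log_b(a), work dominated by leaves), giving O(n^(log_4 18)).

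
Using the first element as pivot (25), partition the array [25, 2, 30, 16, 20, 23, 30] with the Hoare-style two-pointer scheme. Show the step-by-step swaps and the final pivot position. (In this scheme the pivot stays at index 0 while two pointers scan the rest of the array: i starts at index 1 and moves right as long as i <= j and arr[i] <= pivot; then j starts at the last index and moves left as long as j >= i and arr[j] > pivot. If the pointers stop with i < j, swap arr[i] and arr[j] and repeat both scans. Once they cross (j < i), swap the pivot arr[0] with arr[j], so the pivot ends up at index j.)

Hoare-style two-pointer partition with pivot = 25:

Initial array: [25, 2, 30, 16, 20, 23, 30]

Pointers start at i = 1, j = 6.
i stops at index 2 (arr[2]=30 > 25), j stops at index 5 (arr[5]=23 <= 25): swap arr[2] and arr[5], array becomes [25, 2, 23, 16, 20, 30, 30]
i ends at 5, j ends at 4: the pointers have crossed (j < i), so scanning stops.

Swap pivot arr[0] with arr[4] to place pivot at position 4: [20, 2, 23, 16, 25, 30, 30]
Pivot position: 4

After partitioning with pivot 25, the array becomes [20, 2, 23, 16, 25, 30, 30]. The pivot is placed at index 4. All elements to the left of the pivot are <= 25, and all elements to the right are > 25.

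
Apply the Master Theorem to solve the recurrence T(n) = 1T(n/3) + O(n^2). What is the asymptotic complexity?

Master Theorem for T(n) = 1T(n/3) + O(n^2):

a = 1, b = 3, c = 2
log_b(a) = log_3(1) = 0.0000

Case 3: c = 2 > log_3(1) = 0.0000
T(n) = O(n^2) = O(n^2)

For T(n) = 1T(n/3) + O(n^2): log_3(1) = 0.0000. This is Case 3 of the Master Theorem (c > log_b(a), work dominated by root), giving O(n^2).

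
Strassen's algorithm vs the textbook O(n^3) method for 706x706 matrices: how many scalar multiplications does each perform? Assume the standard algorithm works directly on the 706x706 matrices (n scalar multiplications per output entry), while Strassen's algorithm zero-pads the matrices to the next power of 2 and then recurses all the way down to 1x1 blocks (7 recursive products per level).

Matrix multiplication for 706x706 matrices:

Strassen's algorithm requires power-of-2 dimensions. Pad 706x706 to 1024x1024 (next power of 2).

Standard algorithm: 706^3 = 351895816 multiplications
Strassen's algorithm: 7^(log2(1024)) = 7^10 = 282475249 multiplications
Savings: 351895816 - 282475249 = 69420567 multiplications

Standard: 351895816 multiplications (706^3). Strassen: 282475249 multiplications (7^10, after padding to 1024x1024). Strassen reduces 8 recursive multiplications to 7 at each level.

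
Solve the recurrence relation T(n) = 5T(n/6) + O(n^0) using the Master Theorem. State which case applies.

Master Theorem for T(n) = 5T(n/6) + O(n^0):

a = 5, b = 6, c = 0
log_b(a) = log_6(5) = 0.8982

Case 1: c = 0 < log_6(5) = 0.8982
T(n) = O(n^(log_6 5))

For T(n) = 5T(n/6) + O(n^0): log_6(5) = 0.8982. This is Case 1 of the Master Theorem (c < log_b(a), work dominated by leaves), giving O(n^(log_6 5)).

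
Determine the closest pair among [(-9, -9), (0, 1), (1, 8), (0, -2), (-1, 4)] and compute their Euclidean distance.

Computing all pairwise distances among 5 points:

d((-9, -9), (0, 1)) = 13.4536
d((-9, -9), (1, 8)) = 19.7231
d((-9, -9), (0, -2)) = 11.4018
d((-9, -9), (-1, 4)) = 15.2643
d((0, 1), (1, 8)) = 7.0711
d((0, 1), (0, -2)) = 3.0 <-- minimum
d((0, 1), (-1, 4)) = 3.1623
d((1, 8), (0, -2)) = 10.0499
d((1, 8), (-1, 4)) = 4.4721
d((0, -2), (-1, 4)) = 6.0828

Closest pair: (0, 1) and (0, -2) with distance 3.0

The closest pair is (0, 1) and (0, -2) with Euclidean distance 3.0. For 5 points, brute-force pairwise comparison is shown above. For large n, the divide-and-conquer algorithm (sort by x, recurse on halves, check the dividing strip) achieves O(n log n).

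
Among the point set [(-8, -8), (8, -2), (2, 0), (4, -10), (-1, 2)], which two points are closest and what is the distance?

Computing all pairwise distances among 5 points:

d((-8, -8), (8, -2)) = 17.088
d((-8, -8), (2, 0)) = 12.8062
d((-8, -8), (4, -10)) = 12.1655
d((-8, -8), (-1, 2)) = 12.2066
d((8, -2), (2, 0)) = 6.3246
d((8, -2), (4, -10)) = 8.9443
d((8, -2), (-1, 2)) = 9.8489
d((2, 0), (4, -10)) = 10.198
d((2, 0), (-1, 2)) = 3.6056 <-- minimum
d((4, -10), (-1, 2)) = 13.0

Closest pair: (2, 0) and (-1, 2) with distance 3.6056

The closest pair is (2, 0) and (-1, 2) with Euclidean distance 3.6056. For 5 points, brute-force pairwise comparison is shown above. For large n, the divide-and-conquer algorithm (sort by x, recurse on halves, check the dividing strip) achieves O(n log n).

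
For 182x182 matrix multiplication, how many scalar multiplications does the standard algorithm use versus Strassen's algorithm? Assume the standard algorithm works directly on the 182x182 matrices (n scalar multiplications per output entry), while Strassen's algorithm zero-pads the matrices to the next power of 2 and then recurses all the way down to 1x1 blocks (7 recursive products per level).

Matrix multiplication for 182x182 matrices:

Strassen's algorithm requires power-of-2 dimensions. Pad 182x182 to 256x256 (next power of 2).

Standard algorithm: 182^3 = 6028568 multiplications
Strassen's algorithm: 7^(log2(256)) = 7^8 = 5764801 multiplications
Savings: 6028568 - 5764801 = 263767 multiplications

Standard: 6028568 multiplications (182^3). Strassen: 5764801 multiplications (7^8, after padding to 256x256). Strassen reduces 8 recursive multiplications to 7 at each level.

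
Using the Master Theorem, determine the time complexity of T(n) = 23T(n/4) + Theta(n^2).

Master Theorem for T(n) = 23T(n/4) + O(n^2):

a = 23, b = 4, c = 2
log_b(a) = log_4(23) = 2.2618

Case 1: c = 2 < log_4(23) = 2.2618
T(n) = O(n^(log_4 23))

For T(n) = 23T(n/4) + O(n^2): log_4(23) = 2.2618. This is Case 1 of the Master Theorem (c < log_b(a), work dominated by leaves), giving O(n^(log_4 23)).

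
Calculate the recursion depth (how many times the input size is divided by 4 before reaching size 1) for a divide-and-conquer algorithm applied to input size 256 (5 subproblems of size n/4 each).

For divide and conquer with division factor 4:

Problem sizes at each level:
Level 0: 256
Level 1: 64
Level 2: 16
Level 3: 4
Level 4: 1

The root is level 0 and the size-1 base case is level 4 (the tree spans levels 0 through 4, i.e. 5 levels counting the root), so the depth is the number of divisions: log_4(256) = 4

The recursion tree depth is log_4(256) = 4. At each level, the problem size is divided by 4, so it takes 4 divisions to reduce to a base case of size 1. The algorithm makes 5 recursive calls at each level.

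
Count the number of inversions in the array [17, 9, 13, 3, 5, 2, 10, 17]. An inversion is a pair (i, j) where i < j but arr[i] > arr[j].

Finding inversions in [17, 9, 13, 3, 5, 2, 10, 17]:

(0, 1): arr[0]=17 > arr[1]=9
(0, 2): arr[0]=17 > arr[2]=13
(0, 3): arr[0]=17 > arr[3]=3
(0, 4): arr[0]=17 > arr[4]=5
(0, 5): arr[0]=17 > arr[5]=2
(0, 6): arr[0]=17 > arr[6]=10
(1, 3): arr[1]=9 > arr[3]=3
(1, 4): arr[1]=9 > arr[4]=5
(1, 5): arr[1]=9 > arr[5]=2
(2, 3): arr[2]=13 > arr[3]=3
(2, 4): arr[2]=13 > arr[4]=5
(2, 5): arr[2]=13 > arr[5]=2
(2, 6): arr[2]=13 > arr[6]=10
(3, 5): arr[3]=3 > arr[5]=2
(4, 5): arr[4]=5 > arr[5]=2

Total inversions: 15

The array has 15 inversion(s): (0,1), (0,2), (0,3), (0,4), (0,5), (0,6), (1,3), (1,4), (1,5), (2,3), (2,4), (2,5), (2,6), (3,5), (4,5). Each pair (i,j) satisfies i < j and arr[i] > arr[j].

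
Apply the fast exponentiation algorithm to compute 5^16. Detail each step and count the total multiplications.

Computing 5^16 by squaring (build up from 5^1; each line after the first costs one multiplication):

5^1 = 5
5^2 = (5^1)^2 = 5^2 = 25
5^4 = (5^2)^2 = 25^2 = 625
5^8 = (5^4)^2 = 625^2 = 390625
5^16 = (5^8)^2 = 390625^2 = 152587890625

Result: 152587890625
Multiplications needed: 4 (4 lines after 5^1)

5^16 = 152587890625. Using exponentiation by squaring, this requires 4 multiplications. The key idea: if the exponent is even, square the half-power; if odd, multiply by the base once.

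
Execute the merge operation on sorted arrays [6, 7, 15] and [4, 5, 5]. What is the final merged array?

Merging process:

Compare 6 vs 4: take 4 from right. Merged: [4]
Compare 6 vs 5: take 5 from right. Merged: [4, 5]
Compare 6 vs 5: take 5 from right. Merged: [4, 5, 5]
Append remaining from left: [6, 7, 15]. Merged: [4, 5, 5, 6, 7, 15]

Final merged array: [4, 5, 5, 6, 7, 15]
Total comparisons: 3

The merged array is [4, 5, 5, 6, 7, 15], requiring 3 comparisons. The merge step runs in O(n) time where n is the total number of elements.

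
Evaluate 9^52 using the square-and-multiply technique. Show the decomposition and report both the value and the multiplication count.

Computing 9^52 by squaring (build up from 9^1; each line after the first costs one multiplication):

9^1 = 9
9^2 = (9^1)^2 = 9^2 = 81
9^3 = 9 * 9^2 = 9 * 81 = 729
9^6 = (9^3)^2 = 729^2 = 531441
9^12 = (9^6)^2 = 531441^2 = 282429536481
9^13 = 9 * 9^12 = 9 * 282429536481 = 2541865828329
9^26 = (9^13)^2 = 2541865828329^2 = 6461081889226673298932241
9^52 = (9^26)^2 = 6461081889226673298932241^2 = 41745579179292917813953351511015323088870709282081

Result: 41745579179292917813953351511015323088870709282081
Multiplications needed: 7 (7 lines after 9^1)

9^52 = 41745579179292917813953351511015323088870709282081. Using exponentiation by squaring, this requires 7 multiplications. The key idea: if the exponent is even, square the half-power; if odd, multiply by the base once.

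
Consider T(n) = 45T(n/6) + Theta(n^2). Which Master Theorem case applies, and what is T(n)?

Master Theorem for T(n) = 45T(n/6) + O(n^2):

a = 45, b = 6, c = 2
log_b(a) = log_6(45) = 2.1245

Case 1: c = 2 < log_6(45) = 2.1245
T(n) = O(n^(log_6 45))

For T(n) = 45T(n/6) + O(n^2): log_6(45) = 2.1245. This is Case 1 of the Master Theorem (c < log_b(a), work dominated by leaves), giving O(n^(log_6 45)).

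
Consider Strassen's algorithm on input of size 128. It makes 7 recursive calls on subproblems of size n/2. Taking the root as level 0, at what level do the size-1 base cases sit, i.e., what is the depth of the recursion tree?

For divide and conquer with division factor 2:

Problem sizes at each level:
Level 0: 128
Level 1: 64
Level 2: 32
Level 3: 16
Level 4: 8
Level 5: 4
Level 6: 2
Level 7: 1

The root is level 0 and the size-1 base case is level 7 (the tree spans levels 0 through 7, i.e. 8 levels counting the root), so the depth is the number of divisions: log_2(128) = 7

The recursion tree depth is log_2(128) = 7. At each level, the problem size is divided by 2, so it takes 7 divisions to reduce to a base case of size 1. The algorithm makes 7 recursive calls at each level.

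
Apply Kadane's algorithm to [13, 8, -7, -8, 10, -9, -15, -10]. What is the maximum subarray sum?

Using Kadane's algorithm on [13, 8, -7, -8, 10, -9, -15, -10]:

Scanning through the array:
Position 1 (value 8): max_ending_here = 21, max_so_far = 21
Position 2 (value -7): max_ending_here = 14, max_so_far = 21
Position 3 (value -8): max_ending_here = 6, max_so_far = 21
Position 4 (value 10): max_ending_here = 16, max_so_far = 21
Position 5 (value -9): max_ending_here = 7, max_so_far = 21
Position 6 (value -15): max_ending_here = -8, max_so_far = 21
Position 7 (value -10): max_ending_here = -10, max_so_far = 21

Maximum subarray: [13, 8]
Maximum sum: 21

The maximum subarray is [13, 8] with sum 21. This subarray runs from index 0 to index 1.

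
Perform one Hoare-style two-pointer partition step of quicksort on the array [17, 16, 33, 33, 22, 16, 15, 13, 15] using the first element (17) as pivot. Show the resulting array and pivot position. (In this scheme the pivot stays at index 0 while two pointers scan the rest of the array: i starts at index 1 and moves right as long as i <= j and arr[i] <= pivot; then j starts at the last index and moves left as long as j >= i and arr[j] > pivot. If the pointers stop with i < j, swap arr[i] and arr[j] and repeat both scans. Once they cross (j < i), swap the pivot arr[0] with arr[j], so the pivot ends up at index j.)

Hoare-style two-pointer partition with pivot = 17:

Initial array: [17, 16, 33, 33, 22, 16, 15, 13, 15]

Pointers start at i = 1, j = 8.
i stops at index 2 (arr[2]=33 > 17), j stops at index 8 (arr[8]=15 <= 17): swap arr[2] and arr[8], array becomes [17, 16, 15, 33, 22, 16, 15, 13, 33]
i stops at index 3 (arr[3]=33 > 17), j stops at index 7 (arr[7]=13 <= 17): swap arr[3] and arr[7], array becomes [17, 16, 15, 13, 22, 16, 15, 33, 33]
i stops at index 4 (arr[4]=22 > 17), j stops at index 6 (arr[6]=15 <= 17): swap arr[4] and arr[6], array becomes [17, 16, 15, 13, 15, 16, 22, 33, 33]
i ends at 6, j ends at 5: the pointers have crossed (j < i), so scanning stops.

Swap pivot arr[0] with arr[5] to place pivot at position 5: [16, 16, 15, 13, 15, 17, 22, 33, 33]
Pivot position: 5

After partitioning with pivot 17, the array becomes [16, 16, 15, 13, 15, 17, 22, 33, 33]. The pivot is placed at index 5. All elements to the left of the pivot are <= 17, and all elements to the right are > 17.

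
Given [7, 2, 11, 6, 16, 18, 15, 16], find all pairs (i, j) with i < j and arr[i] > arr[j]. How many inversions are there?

Finding inversions in [7, 2, 11, 6, 16, 18, 15, 16]:

(0, 1): arr[0]=7 > arr[1]=2
(0, 3): arr[0]=7 > arr[3]=6
(2, 3): arr[2]=11 > arr[3]=6
(4, 6): arr[4]=16 > arr[6]=15
(5, 6): arr[5]=18 > arr[6]=15
(5, 7): arr[5]=18 > arr[7]=16

Total inversions: 6

The array has 6 inversion(s): (0,1), (0,3), (2,3), (4,6), (5,6), (5,7). Each pair (i,j) satisfies i < j and arr[i] > arr[j].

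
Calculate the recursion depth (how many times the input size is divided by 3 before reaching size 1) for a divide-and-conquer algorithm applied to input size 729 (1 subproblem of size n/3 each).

For divide and conquer with division factor 3:

Problem sizes at each level:
Level 0: 729
Level 1: 243
Level 2: 81
Level 3: 27
Level 4: 9
Level 5: 3
Level 6: 1

The root is level 0 and the size-1 base case is level 6 (the tree spans levels 0 through 6, i.e. 7 levels counting the root), so the depth is the number of divisions: log_3(729) = 6

The recursion tree depth is log_3(729) = 6. At each level, the problem size is divided by 3, so it takes 6 divisions to reduce to a base case of size 1. The algorithm makes 1 recursive call at each level.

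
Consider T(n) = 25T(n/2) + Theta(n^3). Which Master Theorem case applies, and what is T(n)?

Master Theorem for T(n) = 25T(n/2) + O(n^3):

a = 25, b = 2, c = 3
log_b(a) = log_2(25) = 4.6439

Case 1: c = 3 < log_2(25) = 4.6439
T(n) = O(n^(log_2 25))

For T(n) = 25T(n/2) + O(n^3): log_2(25) = 4.6439. This is Case 1 of the Master Theorem (c < log_b(a), work dominated by leaves), giving O(n^(log_2 25)).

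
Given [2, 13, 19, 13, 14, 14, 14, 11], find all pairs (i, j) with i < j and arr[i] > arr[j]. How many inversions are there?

Finding inversions in [2, 13, 19, 13, 14, 14, 14, 11]:

(1, 7): arr[1]=13 > arr[7]=11
(2, 3): arr[2]=19 > arr[3]=13
(2, 4): arr[2]=19 > arr[4]=14
(2, 5): arr[2]=19 > arr[5]=14
(2, 6): arr[2]=19 > arr[6]=14
(2, 7): arr[2]=19 > arr[7]=11
(3, 7): arr[3]=13 > arr[7]=11
(4, 7): arr[4]=14 > arr[7]=11
(5, 7): arr[5]=14 > arr[7]=11
(6, 7): arr[6]=14 > arr[7]=11

Total inversions: 10

The array has 10 inversion(s): (1,7), (2,3), (2,4), (2,5), (2,6), (2,7), (3,7), (4,7), (5,7), (6,7). Each pair (i,j) satisfies i < j and arr[i] > arr[j].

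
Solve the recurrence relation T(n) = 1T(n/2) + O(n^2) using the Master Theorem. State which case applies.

Master Theorem for T(n) = 1T(n/2) + O(n^2):

a = 1, b = 2, c = 2
log_b(a) = log_2(1) = 0.0000

Case 3: c = 2 > log_2(1) = 0.0000
T(n) = O(n^2) = O(n^2)

For T(n) = 1T(n/2) + O(n^2): log_2(1) = 0.0000. This is Case 3 of the Master Theorem (c > log_b(a), work dominated by root), giving O(n^2).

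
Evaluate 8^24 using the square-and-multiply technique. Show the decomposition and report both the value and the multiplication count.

Computing 8^24 by squaring (build up from 8^1; each line after the first costs one multiplication):

8^1 = 8
8^2 = (8^1)^2 = 8^2 = 64
8^3 = 8 * 8^2 = 8 * 64 = 512
8^6 = (8^3)^2 = 512^2 = 262144
8^12 = (8^6)^2 = 262144^2 = 68719476736
8^24 = (8^12)^2 = 68719476736^2 = 4722366482869645213696

Result: 4722366482869645213696
Multiplications needed: 5 (5 lines after 8^1)

8^24 = 4722366482869645213696. Using exponentiation by squaring, this requires 5 multiplications. The key idea: if the exponent is even, square the half-power; if odd, multiply by the base once.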